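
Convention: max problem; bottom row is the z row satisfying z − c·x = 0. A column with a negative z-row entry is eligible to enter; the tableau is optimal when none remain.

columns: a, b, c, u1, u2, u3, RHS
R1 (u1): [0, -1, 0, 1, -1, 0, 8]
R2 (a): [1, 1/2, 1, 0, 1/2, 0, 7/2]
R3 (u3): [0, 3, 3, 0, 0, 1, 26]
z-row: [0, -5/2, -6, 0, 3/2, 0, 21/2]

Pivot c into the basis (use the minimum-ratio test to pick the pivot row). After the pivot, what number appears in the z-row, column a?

Ratio test on column c — row 1: entry 0 ≤ 0; row 2: (7/2)/1 = 7/2; row 3: 26/3 = 26/3. Minimum is 7/2 at row 2 (a leaves); pivot element 1.
Divide row 2 by 1; eliminate column c from the other rows.
z-row update in column a: 0 − (-6)·1 = 6.

6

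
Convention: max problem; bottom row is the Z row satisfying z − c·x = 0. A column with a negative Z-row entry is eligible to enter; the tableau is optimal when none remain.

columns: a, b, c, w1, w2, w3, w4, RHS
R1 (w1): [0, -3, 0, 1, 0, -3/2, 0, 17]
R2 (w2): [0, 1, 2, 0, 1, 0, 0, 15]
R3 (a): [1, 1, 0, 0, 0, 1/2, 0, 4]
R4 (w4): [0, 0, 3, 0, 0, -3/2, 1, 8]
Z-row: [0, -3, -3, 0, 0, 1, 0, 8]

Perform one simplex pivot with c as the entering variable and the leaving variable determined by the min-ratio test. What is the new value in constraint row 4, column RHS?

8/3

Ratio test on column c — row 1: entry 0 ≤ 0; row 2: 15/2 = 15/2; row 3: entry 0 ≤ 0; row 4: 8/3 = 8/3. Minimum is 8/3 at row 4 (w4 leaves); pivot element 3.
Divide row 4 by 3; eliminate column c from the other rows.
In the new row 4, the RHS entry is the old entry divided by the pivot: 8/3 = 8/3.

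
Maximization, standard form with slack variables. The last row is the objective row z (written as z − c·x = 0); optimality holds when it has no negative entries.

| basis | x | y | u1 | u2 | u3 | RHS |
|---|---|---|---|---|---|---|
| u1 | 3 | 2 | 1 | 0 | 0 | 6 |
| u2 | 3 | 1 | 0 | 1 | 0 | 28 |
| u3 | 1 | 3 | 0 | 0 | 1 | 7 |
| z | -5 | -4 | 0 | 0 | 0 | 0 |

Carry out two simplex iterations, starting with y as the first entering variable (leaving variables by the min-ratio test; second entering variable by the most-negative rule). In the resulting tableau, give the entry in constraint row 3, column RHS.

Ratio test on column y — row 1: 6/2 = 3; row 2: 28/1 = 28; row 3: 7/3 = 7/3. Minimum is 7/3 at row 3 (u3 leaves); pivot element 3.
Divide row 3 by 3; eliminate column y from the other rows.
Second iteration: most negative z-row entry is -11/3 in column x, so x enters.
Ratio test on column x — row 1: (4/3)/(7/3) = 4/7; row 2: (77/3)/(8/3) = 77/8; row 3: (7/3)/(1/3) = 7. Minimum is 4/7 at row 1 (u1 leaves); pivot element 7/3.
Divide row 1 by 7/3; eliminate column x from the other rows.
After both pivots, the entry at constraint row 3, column RHS is 15/7.

15/7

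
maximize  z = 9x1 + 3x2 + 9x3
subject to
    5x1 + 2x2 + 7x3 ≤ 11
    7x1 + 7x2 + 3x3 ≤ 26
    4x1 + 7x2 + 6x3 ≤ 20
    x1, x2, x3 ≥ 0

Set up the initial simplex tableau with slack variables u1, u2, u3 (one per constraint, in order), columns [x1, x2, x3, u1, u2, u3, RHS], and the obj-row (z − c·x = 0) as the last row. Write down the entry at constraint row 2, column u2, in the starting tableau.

Slack u2 belongs to constraint 2; its column is the unit vector e_2, so the entry in row 2 is 1.

1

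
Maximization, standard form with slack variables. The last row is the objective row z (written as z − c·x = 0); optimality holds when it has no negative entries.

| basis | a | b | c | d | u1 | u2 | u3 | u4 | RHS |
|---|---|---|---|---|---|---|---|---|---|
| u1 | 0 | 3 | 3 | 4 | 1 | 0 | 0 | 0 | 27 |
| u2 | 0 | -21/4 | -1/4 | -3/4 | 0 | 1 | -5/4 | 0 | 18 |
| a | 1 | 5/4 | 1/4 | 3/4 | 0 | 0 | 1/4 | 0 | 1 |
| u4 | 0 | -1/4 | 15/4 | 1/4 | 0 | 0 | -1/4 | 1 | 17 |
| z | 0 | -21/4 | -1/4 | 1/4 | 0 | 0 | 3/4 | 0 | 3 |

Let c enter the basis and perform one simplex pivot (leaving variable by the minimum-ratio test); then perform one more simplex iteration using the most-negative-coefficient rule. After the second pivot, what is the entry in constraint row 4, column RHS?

Ratio test on column c — row 1: 27/3 = 9; row 2: entry -1/4 ≤ 0; row 3: 1/(1/4) = 4; row 4: 17/(15/4) = 68/15. Minimum is 4 at row 3 (a leaves); pivot element 1/4.
Divide row 3 by 1/4; eliminate column c from the other rows.
Second iteration: most negative z-row entry is -4 in column b, so b enters.
Ratio test on column b — row 1: entry -12 ≤ 0; row 2: entry -4 ≤ 0; row 3: 4/5 = 4/5; row 4: entry -19 ≤ 0. Minimum is 4/5 at row 3 (c leaves); pivot element 5.
Divide row 3 by 5; eliminate column b from the other rows.
After both pivots, the entry at constraint row 4, column RHS is 86/5.

86/5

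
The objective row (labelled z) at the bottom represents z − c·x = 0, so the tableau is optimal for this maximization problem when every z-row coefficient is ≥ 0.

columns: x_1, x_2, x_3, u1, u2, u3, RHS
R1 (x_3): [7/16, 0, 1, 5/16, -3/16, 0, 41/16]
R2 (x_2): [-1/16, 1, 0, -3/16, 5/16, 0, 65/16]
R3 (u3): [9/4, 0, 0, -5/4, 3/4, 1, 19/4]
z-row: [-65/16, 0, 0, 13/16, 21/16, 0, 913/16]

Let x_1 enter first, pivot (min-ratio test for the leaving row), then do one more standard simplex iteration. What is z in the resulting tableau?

699/10

Ratio test on column x_1 — row 1: (41/16)/(7/16) = 41/7; row 2: entry -1/16 ≤ 0; row 3: (19/4)/(9/4) = 19/9. Minimum is 19/9 at row 3 (u3 leaves); pivot element 9/4.
Pivot on row 3; the z-row RHS becomes 913/16 − (-65/16)·(19/9) = 2363/36.
Next entering variable (most negative z-row entry -13/9): u1.
Ratio test on column u1 — row 1: (59/36)/(5/9) = 59/20; row 2: entry -2/9 ≤ 0; row 3: entry -5/9 ≤ 0. Minimum is 59/20 at row 1 (x_3 leaves); pivot element 5/9.
After the second pivot the z-row RHS is 2363/36 − (-13/9)·(59/20) = 699/10.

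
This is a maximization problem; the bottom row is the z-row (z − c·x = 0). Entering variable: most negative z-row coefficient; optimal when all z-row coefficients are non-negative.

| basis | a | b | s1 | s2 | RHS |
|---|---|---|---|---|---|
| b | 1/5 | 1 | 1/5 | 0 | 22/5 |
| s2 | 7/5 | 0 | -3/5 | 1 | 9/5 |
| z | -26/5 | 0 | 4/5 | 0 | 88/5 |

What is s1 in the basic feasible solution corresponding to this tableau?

s1 is not in the basis, so in the current basic feasible solution s1 = 0.

0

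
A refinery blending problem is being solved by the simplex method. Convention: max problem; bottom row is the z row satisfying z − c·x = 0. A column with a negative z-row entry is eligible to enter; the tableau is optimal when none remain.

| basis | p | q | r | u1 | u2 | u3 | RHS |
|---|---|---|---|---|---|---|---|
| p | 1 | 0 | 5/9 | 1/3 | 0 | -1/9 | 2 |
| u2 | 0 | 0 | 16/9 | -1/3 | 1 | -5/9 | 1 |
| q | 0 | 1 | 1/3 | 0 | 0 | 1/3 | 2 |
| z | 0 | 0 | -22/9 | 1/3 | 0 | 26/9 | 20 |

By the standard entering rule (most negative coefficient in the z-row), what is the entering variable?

r

Negative z-row entries: r: -22/9.
The most negative is -22/9 in column r, so r enters.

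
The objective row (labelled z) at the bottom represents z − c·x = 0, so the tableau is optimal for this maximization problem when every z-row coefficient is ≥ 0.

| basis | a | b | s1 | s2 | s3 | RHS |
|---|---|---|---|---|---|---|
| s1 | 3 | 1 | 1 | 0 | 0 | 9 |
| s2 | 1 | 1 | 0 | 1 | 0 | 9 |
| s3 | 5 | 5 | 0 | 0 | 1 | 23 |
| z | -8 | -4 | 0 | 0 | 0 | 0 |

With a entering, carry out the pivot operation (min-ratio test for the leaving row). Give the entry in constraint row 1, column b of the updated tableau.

1/3

Ratio test on column a — row 1: 9/3 = 3; row 2: 9/1 = 9; row 3: 23/5 = 23/5. Minimum is 3 at row 1 (s1 leaves); pivot element 3.
Divide row 1 by 3; eliminate column a from the other rows.
In the new row 1, the b entry is the old entry divided by the pivot: 1/3 = 1/3.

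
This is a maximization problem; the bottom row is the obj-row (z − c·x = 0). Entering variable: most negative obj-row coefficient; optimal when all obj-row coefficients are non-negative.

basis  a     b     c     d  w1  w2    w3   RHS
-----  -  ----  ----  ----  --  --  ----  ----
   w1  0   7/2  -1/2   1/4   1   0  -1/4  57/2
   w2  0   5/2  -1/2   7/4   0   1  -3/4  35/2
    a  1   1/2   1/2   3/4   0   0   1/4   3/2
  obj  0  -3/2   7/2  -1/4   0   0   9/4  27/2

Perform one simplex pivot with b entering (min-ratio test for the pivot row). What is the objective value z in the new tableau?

18

Ratio test on column b — row 1: (57/2)/(7/2) = 57/7; row 2: (35/2)/(5/2) = 7; row 3: (3/2)/(1/2) = 3. Minimum is 3 at row 3 (a leaves); pivot element 1/2.
Pivot on row 3; the obj-row RHS becomes 27/2 − (-3/2)·3 = 18.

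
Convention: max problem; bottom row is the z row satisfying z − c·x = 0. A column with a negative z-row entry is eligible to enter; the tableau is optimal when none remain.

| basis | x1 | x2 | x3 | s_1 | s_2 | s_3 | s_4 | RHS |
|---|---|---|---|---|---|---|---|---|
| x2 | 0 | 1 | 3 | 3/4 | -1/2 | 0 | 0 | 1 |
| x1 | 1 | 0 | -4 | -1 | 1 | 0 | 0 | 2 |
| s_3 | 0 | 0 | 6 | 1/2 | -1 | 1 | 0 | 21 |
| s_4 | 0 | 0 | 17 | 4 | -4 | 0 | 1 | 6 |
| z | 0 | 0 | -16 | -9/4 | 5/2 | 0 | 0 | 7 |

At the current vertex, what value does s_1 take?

s_1 is not in the basis, so in the current basic feasible solution s_1 = 0.

0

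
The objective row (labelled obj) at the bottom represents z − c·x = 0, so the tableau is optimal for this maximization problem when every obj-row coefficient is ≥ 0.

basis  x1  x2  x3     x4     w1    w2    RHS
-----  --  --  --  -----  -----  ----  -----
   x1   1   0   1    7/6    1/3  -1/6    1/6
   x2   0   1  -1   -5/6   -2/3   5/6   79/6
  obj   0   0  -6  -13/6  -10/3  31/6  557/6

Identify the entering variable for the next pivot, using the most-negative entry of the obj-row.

Negative obj-row entries: x3: -6, x4: -13/6, w1: -10/3.
The most negative is -6 in column x3, so x3 enters.

x3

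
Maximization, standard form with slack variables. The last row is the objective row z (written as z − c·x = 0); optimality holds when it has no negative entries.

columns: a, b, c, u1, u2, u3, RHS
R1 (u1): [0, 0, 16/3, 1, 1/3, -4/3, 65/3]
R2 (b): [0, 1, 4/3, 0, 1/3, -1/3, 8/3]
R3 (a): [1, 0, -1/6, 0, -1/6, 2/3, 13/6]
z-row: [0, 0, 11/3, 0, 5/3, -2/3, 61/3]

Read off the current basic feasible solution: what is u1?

65/3

u1 is basic (row 1); its value is the RHS of that row, 65/3.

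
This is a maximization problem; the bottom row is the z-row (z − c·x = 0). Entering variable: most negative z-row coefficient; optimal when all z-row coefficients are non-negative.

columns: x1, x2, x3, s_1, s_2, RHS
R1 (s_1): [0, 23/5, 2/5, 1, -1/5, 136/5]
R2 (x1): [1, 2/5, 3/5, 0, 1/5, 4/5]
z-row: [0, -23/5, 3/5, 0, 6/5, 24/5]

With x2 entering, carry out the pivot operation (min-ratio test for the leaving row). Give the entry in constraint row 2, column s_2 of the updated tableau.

1/2

Ratio test on column x2 — row 1: (136/5)/(23/5) = 136/23; row 2: (4/5)/(2/5) = 2. Minimum is 2 at row 2 (x1 leaves); pivot element 2/5.
Divide row 2 by 2/5; eliminate column x2 from the other rows.
In the new row 2, the s_2 entry is the old entry divided by the pivot: (1/5)/(2/5) = 1/2.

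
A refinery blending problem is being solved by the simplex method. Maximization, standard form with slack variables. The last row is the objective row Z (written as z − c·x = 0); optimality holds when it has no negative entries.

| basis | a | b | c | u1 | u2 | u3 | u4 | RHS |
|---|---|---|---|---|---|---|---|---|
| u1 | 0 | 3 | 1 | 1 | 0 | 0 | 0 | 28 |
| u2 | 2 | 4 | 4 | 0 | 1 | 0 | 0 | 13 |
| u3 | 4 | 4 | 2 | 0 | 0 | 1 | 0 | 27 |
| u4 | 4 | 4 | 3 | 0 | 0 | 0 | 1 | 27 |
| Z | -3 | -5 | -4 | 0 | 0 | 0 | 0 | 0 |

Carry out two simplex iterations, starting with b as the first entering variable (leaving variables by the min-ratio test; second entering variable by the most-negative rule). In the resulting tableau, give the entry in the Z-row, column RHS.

Ratio test on column b — row 1: 28/3 = 28/3; row 2: 13/4 = 13/4; row 3: 27/4 = 27/4; row 4: 27/4 = 27/4. Minimum is 13/4 at row 2 (u2 leaves); pivot element 4.
Divide row 2 by 4; eliminate column b from the other rows.
Second iteration: most negative Z-row entry is -1/2 in column a, so a enters.
Ratio test on column a — row 1: entry -3/2 ≤ 0; row 2: (13/4)/(1/2) = 13/2; row 3: 14/2 = 7; row 4: 14/2 = 7. Minimum is 13/2 at row 2 (b leaves); pivot element 1/2.
Divide row 2 by 1/2; eliminate column a from the other rows.
After both pivots, the entry at the Z-row, column RHS is 39/2.

39/2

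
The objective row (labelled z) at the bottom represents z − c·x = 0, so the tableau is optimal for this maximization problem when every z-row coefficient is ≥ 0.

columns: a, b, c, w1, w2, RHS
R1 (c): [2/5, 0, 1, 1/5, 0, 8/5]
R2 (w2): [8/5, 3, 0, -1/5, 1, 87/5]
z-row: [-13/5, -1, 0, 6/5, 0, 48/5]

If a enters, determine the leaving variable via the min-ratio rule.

c

Column a entries and ratios — c: (8/5)/(2/5) = 4; w2: (87/5)/(8/5) = 87/8.
Smallest ratio is 4 in the row of c, so c leaves.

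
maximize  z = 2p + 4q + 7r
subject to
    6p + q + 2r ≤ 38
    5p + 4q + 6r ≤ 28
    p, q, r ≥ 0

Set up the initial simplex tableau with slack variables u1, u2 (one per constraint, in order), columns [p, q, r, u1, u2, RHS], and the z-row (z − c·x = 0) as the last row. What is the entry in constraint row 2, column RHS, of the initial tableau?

The RHS of constraint 2 is b_2 = 28.

28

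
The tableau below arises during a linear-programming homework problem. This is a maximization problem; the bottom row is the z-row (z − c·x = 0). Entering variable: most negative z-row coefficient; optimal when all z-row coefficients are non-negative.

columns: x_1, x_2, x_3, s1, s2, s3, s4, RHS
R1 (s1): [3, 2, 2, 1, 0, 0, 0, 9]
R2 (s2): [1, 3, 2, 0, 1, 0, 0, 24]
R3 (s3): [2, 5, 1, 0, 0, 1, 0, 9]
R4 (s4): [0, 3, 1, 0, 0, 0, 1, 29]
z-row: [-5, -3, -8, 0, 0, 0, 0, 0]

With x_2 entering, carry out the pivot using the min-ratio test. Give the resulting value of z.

27/5

Ratio test on column x_2 — row 1: 9/2 = 9/2; row 2: 24/3 = 8; row 3: 9/5 = 9/5; row 4: 29/3 = 29/3. Minimum is 9/5 at row 3 (s3 leaves); pivot element 5.
Pivot on row 3; the z-row RHS becomes 0 − (-3)·(9/5) = 27/5.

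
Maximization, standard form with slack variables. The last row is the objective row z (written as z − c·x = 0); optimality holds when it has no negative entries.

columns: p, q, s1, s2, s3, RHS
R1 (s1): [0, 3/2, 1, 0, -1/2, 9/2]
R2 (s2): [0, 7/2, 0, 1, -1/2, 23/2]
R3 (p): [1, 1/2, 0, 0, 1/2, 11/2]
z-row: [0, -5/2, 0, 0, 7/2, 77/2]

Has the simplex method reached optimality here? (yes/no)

The z-row has a negative entry -5/2 in column q, so it is not optimal.

no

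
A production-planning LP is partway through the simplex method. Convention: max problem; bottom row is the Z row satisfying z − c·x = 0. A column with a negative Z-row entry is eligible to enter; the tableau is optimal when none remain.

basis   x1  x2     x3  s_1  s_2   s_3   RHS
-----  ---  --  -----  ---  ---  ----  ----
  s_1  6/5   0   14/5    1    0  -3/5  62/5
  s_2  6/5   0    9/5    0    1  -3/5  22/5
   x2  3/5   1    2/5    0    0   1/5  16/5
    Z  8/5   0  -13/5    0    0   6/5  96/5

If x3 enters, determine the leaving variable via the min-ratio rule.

s_2

Column x3 entries and ratios — s_1: (62/5)/(14/5) = 31/7; s_2: (22/5)/(9/5) = 22/9; x2: (16/5)/(2/5) = 8.
Smallest ratio is 22/9 in the row of s_2, so s_2 leaves.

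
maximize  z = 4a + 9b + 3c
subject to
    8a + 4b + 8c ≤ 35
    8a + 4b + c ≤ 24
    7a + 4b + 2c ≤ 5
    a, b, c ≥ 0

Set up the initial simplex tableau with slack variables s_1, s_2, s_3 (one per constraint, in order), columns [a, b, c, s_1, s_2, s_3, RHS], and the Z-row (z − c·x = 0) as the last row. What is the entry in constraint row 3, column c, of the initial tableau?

Constraint 3 has coefficient 2 on c.

2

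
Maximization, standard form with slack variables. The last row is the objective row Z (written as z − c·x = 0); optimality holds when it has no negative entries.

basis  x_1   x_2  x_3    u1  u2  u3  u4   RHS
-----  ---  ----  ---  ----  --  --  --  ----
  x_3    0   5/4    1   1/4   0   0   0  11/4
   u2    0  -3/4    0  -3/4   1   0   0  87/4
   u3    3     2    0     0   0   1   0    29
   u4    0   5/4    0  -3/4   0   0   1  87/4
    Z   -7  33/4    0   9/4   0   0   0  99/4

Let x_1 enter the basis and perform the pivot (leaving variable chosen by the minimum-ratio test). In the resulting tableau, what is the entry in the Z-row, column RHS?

Ratio test on column x_1 — row 1: entry 0 ≤ 0; row 2: entry 0 ≤ 0; row 3: 29/3 = 29/3; row 4: entry 0 ≤ 0. Minimum is 29/3 at row 3 (u3 leaves); pivot element 3.
Divide row 3 by 3; eliminate column x_1 from the other rows.
Z-row update in column RHS: 99/4 − (-7)·(29/3) = 1109/12.

1109/12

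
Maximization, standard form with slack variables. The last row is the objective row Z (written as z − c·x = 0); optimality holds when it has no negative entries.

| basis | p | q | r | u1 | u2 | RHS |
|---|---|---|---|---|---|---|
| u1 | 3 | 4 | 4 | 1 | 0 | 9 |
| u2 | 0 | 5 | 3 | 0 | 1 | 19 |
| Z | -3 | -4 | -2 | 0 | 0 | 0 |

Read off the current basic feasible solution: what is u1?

u1 is basic (row 1); its value is the RHS of that row, 9.

9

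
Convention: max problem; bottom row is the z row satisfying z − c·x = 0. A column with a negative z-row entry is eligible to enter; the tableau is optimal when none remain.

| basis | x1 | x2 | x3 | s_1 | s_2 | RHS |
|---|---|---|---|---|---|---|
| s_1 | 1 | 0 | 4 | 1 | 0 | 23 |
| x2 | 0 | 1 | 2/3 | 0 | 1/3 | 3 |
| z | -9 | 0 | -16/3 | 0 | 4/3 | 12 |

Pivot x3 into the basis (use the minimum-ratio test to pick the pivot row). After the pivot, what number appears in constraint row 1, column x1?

Ratio test on column x3 — row 1: 23/4 = 23/4; row 2: 3/(2/3) = 9/2. Minimum is 9/2 at row 2 (x2 leaves); pivot element 2/3.
Divide row 2 by 2/3; eliminate column x3 from the other rows.
Row 1 update in column x1: 1 − 4·0 = 1.

1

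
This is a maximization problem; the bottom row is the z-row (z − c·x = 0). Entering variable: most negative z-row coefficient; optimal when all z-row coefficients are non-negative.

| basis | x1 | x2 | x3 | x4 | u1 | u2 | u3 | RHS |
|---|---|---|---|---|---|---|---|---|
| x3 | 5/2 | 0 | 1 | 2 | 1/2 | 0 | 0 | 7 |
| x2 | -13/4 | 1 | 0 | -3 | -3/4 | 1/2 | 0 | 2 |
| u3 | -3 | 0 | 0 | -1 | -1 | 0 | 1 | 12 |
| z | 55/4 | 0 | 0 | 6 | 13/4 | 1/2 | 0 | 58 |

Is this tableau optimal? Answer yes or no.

Every z-row coefficient is ≥ 0, so the tableau is optimal.

yes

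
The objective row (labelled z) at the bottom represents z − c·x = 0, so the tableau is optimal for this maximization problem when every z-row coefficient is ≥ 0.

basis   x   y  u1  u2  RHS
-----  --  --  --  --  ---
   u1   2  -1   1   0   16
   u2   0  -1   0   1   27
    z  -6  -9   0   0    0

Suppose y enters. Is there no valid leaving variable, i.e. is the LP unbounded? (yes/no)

yes

Every constraint-row entry in column y is ≤ 0, so increasing y is unbounded.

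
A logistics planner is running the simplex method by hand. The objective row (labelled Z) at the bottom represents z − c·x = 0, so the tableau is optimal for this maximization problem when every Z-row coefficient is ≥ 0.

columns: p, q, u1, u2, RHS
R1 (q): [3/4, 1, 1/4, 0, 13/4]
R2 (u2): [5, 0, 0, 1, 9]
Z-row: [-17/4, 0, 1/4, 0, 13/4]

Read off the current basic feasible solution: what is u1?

0

u1 is not in the basis, so in the current basic feasible solution u1 = 0.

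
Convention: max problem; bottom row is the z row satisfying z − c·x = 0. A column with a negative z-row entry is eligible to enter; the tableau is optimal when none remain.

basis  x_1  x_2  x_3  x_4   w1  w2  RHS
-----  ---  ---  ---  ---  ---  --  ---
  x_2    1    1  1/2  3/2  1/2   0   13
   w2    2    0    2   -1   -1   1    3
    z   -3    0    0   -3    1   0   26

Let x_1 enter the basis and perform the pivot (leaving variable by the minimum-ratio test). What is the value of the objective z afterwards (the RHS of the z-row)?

61/2

Ratio test on column x_1 — row 1: 13/1 = 13; row 2: 3/2 = 3/2. Minimum is 3/2 at row 2 (w2 leaves); pivot element 2.
Pivot on row 2; the z-row RHS becomes 26 − (-3)·(3/2) = 61/2.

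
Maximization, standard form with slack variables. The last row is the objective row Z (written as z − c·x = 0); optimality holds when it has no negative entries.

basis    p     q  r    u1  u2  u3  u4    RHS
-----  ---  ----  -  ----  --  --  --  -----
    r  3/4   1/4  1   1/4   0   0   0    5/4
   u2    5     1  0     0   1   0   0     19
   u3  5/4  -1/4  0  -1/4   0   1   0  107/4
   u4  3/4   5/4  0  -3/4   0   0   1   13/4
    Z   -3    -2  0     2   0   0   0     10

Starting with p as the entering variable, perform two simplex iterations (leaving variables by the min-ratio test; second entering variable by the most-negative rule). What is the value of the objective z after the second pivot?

17

Ratio test on column p — row 1: (5/4)/(3/4) = 5/3; row 2: 19/5 = 19/5; row 3: (107/4)/(5/4) = 107/5; row 4: (13/4)/(3/4) = 13/3. Minimum is 5/3 at row 1 (r leaves); pivot element 3/4.
Pivot on row 1; the Z-row RHS becomes 10 − (-3)·(5/3) = 15.
Next entering variable (most negative Z-row entry -1): q.
Ratio test on column q — row 1: (5/3)/(1/3) = 5; row 2: entry -2/3 ≤ 0; row 3: entry -2/3 ≤ 0; row 4: 2/1 = 2. Minimum is 2 at row 4 (u4 leaves); pivot element 1.
After the second pivot the Z-row RHS is 15 − (-1)·2 = 17.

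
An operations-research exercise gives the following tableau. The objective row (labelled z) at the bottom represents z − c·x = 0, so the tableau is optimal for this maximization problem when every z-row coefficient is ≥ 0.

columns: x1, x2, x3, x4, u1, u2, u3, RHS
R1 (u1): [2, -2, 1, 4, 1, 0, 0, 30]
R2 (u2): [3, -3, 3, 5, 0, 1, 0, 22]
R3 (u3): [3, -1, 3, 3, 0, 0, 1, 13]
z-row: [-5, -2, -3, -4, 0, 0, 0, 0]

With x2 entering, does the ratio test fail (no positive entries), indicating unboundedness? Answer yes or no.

Every constraint-row entry in column x2 is ≤ 0, so increasing x2 is unbounded.

yes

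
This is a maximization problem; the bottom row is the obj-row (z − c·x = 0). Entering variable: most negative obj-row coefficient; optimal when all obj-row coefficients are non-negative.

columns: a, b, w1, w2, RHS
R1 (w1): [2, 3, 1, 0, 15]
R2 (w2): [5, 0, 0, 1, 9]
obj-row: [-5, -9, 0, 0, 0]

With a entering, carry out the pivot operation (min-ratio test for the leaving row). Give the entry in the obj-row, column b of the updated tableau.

Ratio test on column a — row 1: 15/2 = 15/2; row 2: 9/5 = 9/5. Minimum is 9/5 at row 2 (w2 leaves); pivot element 5.
Divide row 2 by 5; eliminate column a from the other rows.
obj-row update in column b: -9 − (-5)·0 = -9.

-9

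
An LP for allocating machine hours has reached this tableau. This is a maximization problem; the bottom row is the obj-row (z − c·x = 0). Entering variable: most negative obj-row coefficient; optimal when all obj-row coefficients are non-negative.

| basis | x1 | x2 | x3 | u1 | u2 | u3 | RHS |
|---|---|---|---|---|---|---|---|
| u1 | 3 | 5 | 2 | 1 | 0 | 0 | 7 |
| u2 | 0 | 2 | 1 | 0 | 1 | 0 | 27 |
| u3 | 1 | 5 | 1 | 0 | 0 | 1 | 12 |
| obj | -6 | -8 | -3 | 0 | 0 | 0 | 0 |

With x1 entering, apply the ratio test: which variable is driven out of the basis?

Column x1 entries and ratios — u1: 7/3 = 7/3; u2: 0 ≤ 0, skip; u3: 12/1 = 12.
Smallest ratio is 7/3 in the row of u1, so u1 leaves.

u1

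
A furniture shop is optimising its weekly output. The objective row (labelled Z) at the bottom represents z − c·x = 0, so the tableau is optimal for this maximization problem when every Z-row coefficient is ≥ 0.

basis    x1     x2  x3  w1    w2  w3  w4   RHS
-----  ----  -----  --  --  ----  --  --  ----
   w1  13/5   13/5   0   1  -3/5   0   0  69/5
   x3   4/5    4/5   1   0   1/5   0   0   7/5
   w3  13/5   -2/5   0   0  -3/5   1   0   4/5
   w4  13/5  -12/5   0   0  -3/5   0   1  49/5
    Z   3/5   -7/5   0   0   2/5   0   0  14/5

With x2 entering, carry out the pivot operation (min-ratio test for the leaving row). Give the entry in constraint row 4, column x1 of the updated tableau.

Ratio test on column x2 — row 1: (69/5)/(13/5) = 69/13; row 2: (7/5)/(4/5) = 7/4; row 3: entry -2/5 ≤ 0; row 4: entry -12/5 ≤ 0. Minimum is 7/4 at row 2 (x3 leaves); pivot element 4/5.
Divide row 2 by 4/5; eliminate column x2 from the other rows.
Row 4 update in column x1: 13/5 − (-12/5)·1 = 5.

5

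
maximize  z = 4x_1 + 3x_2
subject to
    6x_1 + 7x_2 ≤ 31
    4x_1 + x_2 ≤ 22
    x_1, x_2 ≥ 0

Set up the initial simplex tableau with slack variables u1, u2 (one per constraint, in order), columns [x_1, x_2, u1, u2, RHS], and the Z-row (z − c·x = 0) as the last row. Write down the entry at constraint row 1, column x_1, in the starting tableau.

6

Constraint 1 has coefficient 6 on x_1.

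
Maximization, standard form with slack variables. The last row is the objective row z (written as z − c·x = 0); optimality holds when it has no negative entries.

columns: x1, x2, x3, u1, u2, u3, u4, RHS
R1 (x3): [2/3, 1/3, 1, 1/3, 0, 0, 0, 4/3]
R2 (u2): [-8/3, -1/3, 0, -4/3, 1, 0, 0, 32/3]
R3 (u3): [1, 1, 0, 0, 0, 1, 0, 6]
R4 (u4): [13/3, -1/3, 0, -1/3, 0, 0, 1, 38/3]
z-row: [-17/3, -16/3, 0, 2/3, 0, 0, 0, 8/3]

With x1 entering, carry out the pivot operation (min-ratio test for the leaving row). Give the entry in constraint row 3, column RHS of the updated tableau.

4

Ratio test on column x1 — row 1: (4/3)/(2/3) = 2; row 2: entry -8/3 ≤ 0; row 3: 6/1 = 6; row 4: (38/3)/(13/3) = 38/13. Minimum is 2 at row 1 (x3 leaves); pivot element 2/3.
Divide row 1 by 2/3; eliminate column x1 from the other rows.
Row 3 update in column RHS: 6 − 1·2 = 4.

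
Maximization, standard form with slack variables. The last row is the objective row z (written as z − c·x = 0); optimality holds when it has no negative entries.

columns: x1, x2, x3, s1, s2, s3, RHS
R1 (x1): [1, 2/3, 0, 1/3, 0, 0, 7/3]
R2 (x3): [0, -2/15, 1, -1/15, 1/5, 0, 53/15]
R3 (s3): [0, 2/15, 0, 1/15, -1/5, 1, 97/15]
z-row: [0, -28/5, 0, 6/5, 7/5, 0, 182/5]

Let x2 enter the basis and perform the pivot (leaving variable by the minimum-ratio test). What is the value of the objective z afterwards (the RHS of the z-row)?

56

Ratio test on column x2 — row 1: (7/3)/(2/3) = 7/2; row 2: entry -2/15 ≤ 0; row 3: (97/15)/(2/15) = 97/2. Minimum is 7/2 at row 1 (x1 leaves); pivot element 2/3.
Pivot on row 1; the z-row RHS becomes 182/5 − (-28/5)·(7/2) = 56.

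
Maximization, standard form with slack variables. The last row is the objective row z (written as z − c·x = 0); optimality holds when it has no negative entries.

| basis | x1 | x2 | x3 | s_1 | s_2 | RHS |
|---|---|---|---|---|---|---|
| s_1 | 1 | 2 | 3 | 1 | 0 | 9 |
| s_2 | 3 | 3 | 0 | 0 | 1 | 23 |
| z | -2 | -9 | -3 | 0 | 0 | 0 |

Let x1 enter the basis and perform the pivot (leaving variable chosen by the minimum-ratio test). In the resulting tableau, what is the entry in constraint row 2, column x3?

0

Ratio test on column x1 — row 1: 9/1 = 9; row 2: 23/3 = 23/3. Minimum is 23/3 at row 2 (s_2 leaves); pivot element 3.
Divide row 2 by 3; eliminate column x1 from the other rows.
In the new row 2, the x3 entry is the old entry divided by the pivot: 0/3 = 0.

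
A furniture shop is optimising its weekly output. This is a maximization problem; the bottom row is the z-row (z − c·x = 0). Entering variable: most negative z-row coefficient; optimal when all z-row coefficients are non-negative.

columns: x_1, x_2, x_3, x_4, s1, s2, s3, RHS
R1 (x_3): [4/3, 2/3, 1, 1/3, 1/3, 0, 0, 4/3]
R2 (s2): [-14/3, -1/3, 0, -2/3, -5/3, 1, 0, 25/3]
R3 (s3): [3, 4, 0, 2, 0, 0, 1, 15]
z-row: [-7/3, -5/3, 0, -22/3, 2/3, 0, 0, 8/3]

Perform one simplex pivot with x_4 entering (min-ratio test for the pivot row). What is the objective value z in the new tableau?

Ratio test on column x_4 — row 1: (4/3)/(1/3) = 4; row 2: entry -2/3 ≤ 0; row 3: 15/2 = 15/2. Minimum is 4 at row 1 (x_3 leaves); pivot element 1/3.
Pivot on row 1; the z-row RHS becomes 8/3 − (-22/3)·4 = 32.

32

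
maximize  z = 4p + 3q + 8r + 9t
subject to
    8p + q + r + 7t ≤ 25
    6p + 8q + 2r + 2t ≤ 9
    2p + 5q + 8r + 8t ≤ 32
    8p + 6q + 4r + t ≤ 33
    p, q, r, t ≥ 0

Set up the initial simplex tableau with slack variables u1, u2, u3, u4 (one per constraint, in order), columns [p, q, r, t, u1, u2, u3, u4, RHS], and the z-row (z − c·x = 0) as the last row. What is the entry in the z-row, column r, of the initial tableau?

The z-row carries the negated objective coefficients: the r entry is -8.

-8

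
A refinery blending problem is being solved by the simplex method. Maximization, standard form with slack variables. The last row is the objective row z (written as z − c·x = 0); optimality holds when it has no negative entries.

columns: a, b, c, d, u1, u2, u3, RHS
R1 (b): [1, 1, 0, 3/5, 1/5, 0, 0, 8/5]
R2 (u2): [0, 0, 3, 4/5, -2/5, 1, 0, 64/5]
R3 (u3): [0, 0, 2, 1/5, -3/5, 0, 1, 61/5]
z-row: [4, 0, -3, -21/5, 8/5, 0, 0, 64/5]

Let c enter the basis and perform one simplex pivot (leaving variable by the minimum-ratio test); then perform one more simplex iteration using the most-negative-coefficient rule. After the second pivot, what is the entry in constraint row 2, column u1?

-2/9

Ratio test on column c — row 1: entry 0 ≤ 0; row 2: (64/5)/3 = 64/15; row 3: (61/5)/2 = 61/10. Minimum is 64/15 at row 2 (u2 leaves); pivot element 3.
Divide row 2 by 3; eliminate column c from the other rows.
Second iteration: most negative z-row entry is -17/5 in column d, so d enters.
Ratio test on column d — row 1: (8/5)/(3/5) = 8/3; row 2: (64/15)/(4/15) = 16; row 3: entry -1/3 ≤ 0. Minimum is 8/3 at row 1 (b leaves); pivot element 3/5.
Divide row 1 by 3/5; eliminate column d from the other rows.
After both pivots, the entry at constraint row 2, column u1 is -2/9.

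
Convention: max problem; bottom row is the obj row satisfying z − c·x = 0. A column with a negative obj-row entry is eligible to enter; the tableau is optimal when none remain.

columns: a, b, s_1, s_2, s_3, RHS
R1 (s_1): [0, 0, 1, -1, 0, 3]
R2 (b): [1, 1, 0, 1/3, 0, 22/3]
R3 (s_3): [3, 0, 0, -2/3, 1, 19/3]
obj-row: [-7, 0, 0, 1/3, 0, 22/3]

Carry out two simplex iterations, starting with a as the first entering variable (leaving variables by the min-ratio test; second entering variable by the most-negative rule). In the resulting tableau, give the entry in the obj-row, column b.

Ratio test on column a — row 1: entry 0 ≤ 0; row 2: (22/3)/1 = 22/3; row 3: (19/3)/3 = 19/9. Minimum is 19/9 at row 3 (s_3 leaves); pivot element 3.
Divide row 3 by 3; eliminate column a from the other rows.
Second iteration: most negative obj-row entry is -11/9 in column s_2, so s_2 enters.
Ratio test on column s_2 — row 1: entry -1 ≤ 0; row 2: (47/9)/(5/9) = 47/5; row 3: entry -2/9 ≤ 0. Minimum is 47/5 at row 2 (b leaves); pivot element 5/9.
Divide row 2 by 5/9; eliminate column s_2 from the other rows.
After both pivots, the entry at the obj-row, column b is 11/5.

11/5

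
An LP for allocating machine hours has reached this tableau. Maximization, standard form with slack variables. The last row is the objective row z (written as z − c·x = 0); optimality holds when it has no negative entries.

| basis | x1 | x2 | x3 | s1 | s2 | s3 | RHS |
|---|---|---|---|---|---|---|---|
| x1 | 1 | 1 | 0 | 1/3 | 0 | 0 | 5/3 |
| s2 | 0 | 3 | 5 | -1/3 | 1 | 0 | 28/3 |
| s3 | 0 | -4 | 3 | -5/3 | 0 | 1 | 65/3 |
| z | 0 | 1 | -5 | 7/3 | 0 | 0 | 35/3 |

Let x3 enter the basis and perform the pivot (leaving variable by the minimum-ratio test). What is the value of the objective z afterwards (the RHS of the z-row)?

21

Ratio test on column x3 — row 1: entry 0 ≤ 0; row 2: (28/3)/5 = 28/15; row 3: (65/3)/3 = 65/9. Minimum is 28/15 at row 2 (s2 leaves); pivot element 5.
Pivot on row 2; the z-row RHS becomes 35/3 − (-5)·(28/15) = 21.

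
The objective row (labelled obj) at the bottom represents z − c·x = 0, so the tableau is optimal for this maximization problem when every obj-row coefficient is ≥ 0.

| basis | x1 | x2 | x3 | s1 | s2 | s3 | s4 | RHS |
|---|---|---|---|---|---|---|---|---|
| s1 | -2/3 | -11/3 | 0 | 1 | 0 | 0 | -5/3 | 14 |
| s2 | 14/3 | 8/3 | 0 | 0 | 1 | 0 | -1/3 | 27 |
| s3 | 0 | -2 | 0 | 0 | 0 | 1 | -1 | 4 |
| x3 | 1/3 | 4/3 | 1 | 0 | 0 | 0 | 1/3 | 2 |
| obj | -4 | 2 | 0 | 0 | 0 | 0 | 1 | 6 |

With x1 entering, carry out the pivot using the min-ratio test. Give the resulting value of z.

Ratio test on column x1 — row 1: entry -2/3 ≤ 0; row 2: 27/(14/3) = 81/14; row 3: entry 0 ≤ 0; row 4: 2/(1/3) = 6. Minimum is 81/14 at row 2 (s2 leaves); pivot element 14/3.
Pivot on row 2; the obj-row RHS becomes 6 − (-4)·(81/14) = 204/7.

204/7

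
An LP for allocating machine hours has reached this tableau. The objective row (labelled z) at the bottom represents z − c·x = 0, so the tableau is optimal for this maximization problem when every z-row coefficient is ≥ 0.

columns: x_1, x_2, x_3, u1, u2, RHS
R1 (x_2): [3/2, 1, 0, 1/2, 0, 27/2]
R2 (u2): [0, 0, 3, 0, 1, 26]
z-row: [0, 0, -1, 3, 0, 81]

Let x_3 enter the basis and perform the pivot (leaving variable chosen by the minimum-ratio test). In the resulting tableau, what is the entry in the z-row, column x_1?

0

Ratio test on column x_3 — row 1: entry 0 ≤ 0; row 2: 26/3 = 26/3. Minimum is 26/3 at row 2 (u2 leaves); pivot element 3.
Divide row 2 by 3; eliminate column x_3 from the other rows.
z-row update in column x_1: 0 − (-1)·0 = 0.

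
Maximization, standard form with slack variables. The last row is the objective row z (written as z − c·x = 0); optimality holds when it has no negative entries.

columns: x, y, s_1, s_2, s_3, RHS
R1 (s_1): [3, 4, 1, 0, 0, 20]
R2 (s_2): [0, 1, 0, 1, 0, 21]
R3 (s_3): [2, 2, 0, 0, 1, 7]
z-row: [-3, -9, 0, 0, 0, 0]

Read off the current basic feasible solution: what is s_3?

s_3 is basic (row 3); its value is the RHS of that row, 7.

7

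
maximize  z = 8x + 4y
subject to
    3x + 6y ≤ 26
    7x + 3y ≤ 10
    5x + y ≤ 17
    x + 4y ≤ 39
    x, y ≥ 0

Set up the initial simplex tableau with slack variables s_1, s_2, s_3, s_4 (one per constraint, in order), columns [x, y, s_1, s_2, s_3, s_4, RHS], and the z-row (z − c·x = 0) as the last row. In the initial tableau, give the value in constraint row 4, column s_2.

0

Slack s_2 belongs to constraint 2; its column is the unit vector e_2, so the entry in row 4 is 0.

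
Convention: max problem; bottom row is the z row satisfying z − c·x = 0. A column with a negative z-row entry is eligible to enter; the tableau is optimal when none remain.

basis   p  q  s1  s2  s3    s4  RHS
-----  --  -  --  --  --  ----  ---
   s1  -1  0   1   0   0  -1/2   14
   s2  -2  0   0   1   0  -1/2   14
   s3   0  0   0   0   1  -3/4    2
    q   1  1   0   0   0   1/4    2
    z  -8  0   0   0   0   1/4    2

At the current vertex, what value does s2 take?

s2 is basic (row 2); its value is the RHS of that row, 14.

14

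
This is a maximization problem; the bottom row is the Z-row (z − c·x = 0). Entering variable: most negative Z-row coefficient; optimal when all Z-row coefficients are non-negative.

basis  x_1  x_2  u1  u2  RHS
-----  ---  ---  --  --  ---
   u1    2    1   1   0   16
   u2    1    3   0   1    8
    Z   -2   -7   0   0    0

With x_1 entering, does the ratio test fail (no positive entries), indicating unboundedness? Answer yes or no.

no

Column x_1 has positive entries in row(s) 1, 2, so the ratio test bounds it — not unbounded.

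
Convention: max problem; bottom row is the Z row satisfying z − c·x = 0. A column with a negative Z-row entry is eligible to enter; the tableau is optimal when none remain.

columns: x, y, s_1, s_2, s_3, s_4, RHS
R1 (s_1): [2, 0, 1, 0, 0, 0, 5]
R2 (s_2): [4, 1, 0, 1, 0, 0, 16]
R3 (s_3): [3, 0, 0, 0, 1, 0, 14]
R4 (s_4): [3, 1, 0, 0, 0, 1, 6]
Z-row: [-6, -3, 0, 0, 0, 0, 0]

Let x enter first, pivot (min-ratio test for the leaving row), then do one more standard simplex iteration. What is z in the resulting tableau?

Ratio test on column x — row 1: 5/2 = 5/2; row 2: 16/4 = 4; row 3: 14/3 = 14/3; row 4: 6/3 = 2. Minimum is 2 at row 4 (s_4 leaves); pivot element 3.
Pivot on row 4; the Z-row RHS becomes 0 − (-6)·2 = 12.
Next entering variable (most negative Z-row entry -1): y.
Ratio test on column y — row 1: entry -2/3 ≤ 0; row 2: entry -1/3 ≤ 0; row 3: entry -1 ≤ 0; row 4: 2/(1/3) = 6. Minimum is 6 at row 4 (x leaves); pivot element 1/3.
After the second pivot the Z-row RHS is 12 − (-1)·6 = 18.

18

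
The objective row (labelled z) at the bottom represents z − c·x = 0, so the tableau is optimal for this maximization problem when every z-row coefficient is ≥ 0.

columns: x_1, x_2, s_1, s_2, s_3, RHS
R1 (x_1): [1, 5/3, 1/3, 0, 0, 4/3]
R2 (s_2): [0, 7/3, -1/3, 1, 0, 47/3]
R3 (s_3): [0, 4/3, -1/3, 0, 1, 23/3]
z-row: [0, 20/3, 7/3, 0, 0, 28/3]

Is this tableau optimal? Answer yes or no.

yes

Every z-row coefficient is ≥ 0, so the tableau is optimal.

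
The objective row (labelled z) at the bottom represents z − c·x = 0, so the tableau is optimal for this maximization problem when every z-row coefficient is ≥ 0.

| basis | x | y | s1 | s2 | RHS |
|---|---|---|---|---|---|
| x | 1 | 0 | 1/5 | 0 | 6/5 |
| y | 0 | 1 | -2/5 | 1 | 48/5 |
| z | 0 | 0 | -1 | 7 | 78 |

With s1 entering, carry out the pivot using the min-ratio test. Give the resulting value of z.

84

Ratio test on column s1 — row 1: (6/5)/(1/5) = 6; row 2: entry -2/5 ≤ 0. Minimum is 6 at row 1 (x leaves); pivot element 1/5.
Pivot on row 1; the z-row RHS becomes 78 − (-1)·6 = 84.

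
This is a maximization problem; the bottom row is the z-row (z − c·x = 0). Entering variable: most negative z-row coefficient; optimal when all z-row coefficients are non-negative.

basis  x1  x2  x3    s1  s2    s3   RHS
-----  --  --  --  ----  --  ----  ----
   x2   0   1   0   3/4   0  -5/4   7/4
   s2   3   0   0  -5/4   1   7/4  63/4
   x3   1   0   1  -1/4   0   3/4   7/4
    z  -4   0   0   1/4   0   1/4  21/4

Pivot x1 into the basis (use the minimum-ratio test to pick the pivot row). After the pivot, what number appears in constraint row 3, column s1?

Ratio test on column x1 — row 1: entry 0 ≤ 0; row 2: (63/4)/3 = 21/4; row 3: (7/4)/1 = 7/4. Minimum is 7/4 at row 3 (x3 leaves); pivot element 1.
Divide row 3 by 1; eliminate column x1 from the other rows.
In the new row 3, the s1 entry is the old entry divided by the pivot: (-1/4)/1 = -1/4.

-1/4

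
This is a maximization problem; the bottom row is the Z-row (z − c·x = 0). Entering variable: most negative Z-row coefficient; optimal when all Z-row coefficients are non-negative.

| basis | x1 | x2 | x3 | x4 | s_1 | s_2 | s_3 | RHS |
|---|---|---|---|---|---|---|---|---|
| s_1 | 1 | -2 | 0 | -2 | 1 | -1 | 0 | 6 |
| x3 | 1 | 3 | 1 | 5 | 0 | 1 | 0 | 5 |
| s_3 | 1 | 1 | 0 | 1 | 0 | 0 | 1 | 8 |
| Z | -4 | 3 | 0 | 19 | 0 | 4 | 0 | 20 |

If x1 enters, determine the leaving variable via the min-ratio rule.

Column x1 entries and ratios — s_1: 6/1 = 6; x3: 5/1 = 5; s_3: 8/1 = 8.
Smallest ratio is 5 in the row of x3, so x3 leaves.

x3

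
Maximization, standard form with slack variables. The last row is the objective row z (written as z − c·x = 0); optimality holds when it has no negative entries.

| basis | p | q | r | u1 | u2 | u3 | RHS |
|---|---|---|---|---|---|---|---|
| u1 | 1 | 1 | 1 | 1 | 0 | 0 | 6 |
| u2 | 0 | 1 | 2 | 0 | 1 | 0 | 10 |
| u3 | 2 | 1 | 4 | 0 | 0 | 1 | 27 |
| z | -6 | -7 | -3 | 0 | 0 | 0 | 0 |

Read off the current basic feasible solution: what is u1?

u1 is basic (row 1); its value is the RHS of that row, 6.

6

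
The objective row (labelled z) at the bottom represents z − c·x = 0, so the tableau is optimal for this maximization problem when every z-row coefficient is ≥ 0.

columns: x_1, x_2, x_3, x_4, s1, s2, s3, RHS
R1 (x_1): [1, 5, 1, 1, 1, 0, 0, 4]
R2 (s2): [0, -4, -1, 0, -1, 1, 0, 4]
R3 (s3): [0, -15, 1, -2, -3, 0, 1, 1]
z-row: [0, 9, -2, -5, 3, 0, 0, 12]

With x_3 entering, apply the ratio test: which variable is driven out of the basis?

s3

Column x_3 entries and ratios — x_1: 4/1 = 4; s2: -1 ≤ 0, skip; s3: 1/1 = 1.
Smallest ratio is 1 in the row of s3, so s3 leaves.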